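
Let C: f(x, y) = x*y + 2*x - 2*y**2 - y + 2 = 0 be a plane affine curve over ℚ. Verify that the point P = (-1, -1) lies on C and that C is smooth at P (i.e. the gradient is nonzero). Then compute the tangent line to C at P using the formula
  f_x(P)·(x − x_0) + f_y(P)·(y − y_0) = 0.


Tangent line at P: x + 2*y + 3 = 0.

Step 1: f(-1, -1) = 0, so P lies on C.
Step 2: partial derivatives
  f_x(x, y) = y + 2, f_y(x, y) = x - 4*y - 1.
  f_x(P) = 1, f_y(P) = 2 (gradient nonzero, so P is smooth).
Step 3: tangent line at P: 1·(x − -1) + 2·(y − -1) = 0.
Expanding: x + 2*y + 3 = 0.


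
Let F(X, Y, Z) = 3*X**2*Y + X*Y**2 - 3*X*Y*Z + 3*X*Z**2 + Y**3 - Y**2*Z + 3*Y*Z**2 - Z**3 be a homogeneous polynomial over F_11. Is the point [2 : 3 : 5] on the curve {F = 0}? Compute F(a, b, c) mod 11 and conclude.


F(2,3,5) ≡ 9 (mod 11); P is NOT on the curve.

Evaluate F(2, 3, 5) term-by-term (mod 11).
  3*X**2*Y ↦ 3·4·3·1 = 36
  X*Y**2 ↦ 1·2·9·1 = 18
  -3*X*Y*Z ↦ -3·2·3·5 = -90
  3*X*Z**2 ↦ 3·2·1·25 = 150
  Y**3 ↦ 1·1·27·1 = 27
  -Y**2*Z ↦ -1·1·9·5 = -45
  3*Y*Z**2 ↦ 3·1·3·25 = 225
  -Z**3 ↦ -1·1·1·125 = -125
Sum: F(2, 3, 5) = (36) + (18) + (-90) + (150) + (27) + (-45) + (225) + (-125) = 196.
Reducing mod 11: 196 ≡ 9 (mod 11).
Since F(a, b, c) ≡ 9 ≠ 0 (mod 11), P does NOT lie on the curve.


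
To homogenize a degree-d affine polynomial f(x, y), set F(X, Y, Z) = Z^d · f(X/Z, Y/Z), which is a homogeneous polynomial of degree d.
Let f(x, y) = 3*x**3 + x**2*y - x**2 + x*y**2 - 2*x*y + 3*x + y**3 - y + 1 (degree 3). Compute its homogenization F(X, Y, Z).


F(X, Y, Z) = 3*X**3 + X**2*Y - X**2*Z + X*Y**2 - 2*X*Y*Z + 3*X*Z**2 + Y**3 - Y*Z**2 + Z**3

deg(f) = 3.
Substitute x = X/Z, y = Y/Z into f, then multiply by Z^3.
  monomial 3·x^3·y^0 ↦ 3·X^3·Y^0·Z^0.
  monomial 1·x^2·y^1 ↦ 1·X^2·Y^1·Z^0.
  monomial -1·x^2·y^0 ↦ -1·X^2·Y^0·Z^1.
  monomial 1·x^1·y^2 ↦ 1·X^1·Y^2·Z^0.
  monomial -2·x^1·y^1 ↦ -2·X^1·Y^1·Z^1.
  monomial 3·x^1·y^0 ↦ 3·X^1·Y^0·Z^2.
  monomial 1·x^0·y^3 ↦ 1·X^0·Y^3·Z^0.
  monomial -1·x^0·y^1 ↦ -1·X^0·Y^1·Z^2.
  monomial 1·x^0·y^0 ↦ 1·X^0·Y^0·Z^3.
Collecting: F(X, Y, Z) = 3*X**3 + X**2*Y - X**2*Z + X*Y**2 - 2*X*Y*Z + 3*X*Z**2 + Y**3 - Y*Z**2 + Z**3.


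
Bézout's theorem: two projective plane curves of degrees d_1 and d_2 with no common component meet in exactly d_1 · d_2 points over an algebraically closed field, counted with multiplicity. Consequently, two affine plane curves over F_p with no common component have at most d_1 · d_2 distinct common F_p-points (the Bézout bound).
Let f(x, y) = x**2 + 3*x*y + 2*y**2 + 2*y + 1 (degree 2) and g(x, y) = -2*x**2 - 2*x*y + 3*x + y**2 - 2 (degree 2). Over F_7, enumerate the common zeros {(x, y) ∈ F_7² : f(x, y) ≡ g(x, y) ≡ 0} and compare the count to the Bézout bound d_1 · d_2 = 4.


Common zeros: {(1, 5)}; count = 1; Bézout bound = 4.

deg(f) = 2, deg(g) = 2, so Bézout bound = 4.
Scan x ∈ F_7. For each x, list the y ∈ F_7 with f(x, y) ≡ 0 and those with g(x, y) ≡ 0 (mod 7); the common zeros in that column are the intersection.
  x = 0: f ≡ 0 at y ∈ ∅; g ≡ 0 at y ∈ {3, 4}; common: ∅.
  x = 1: f ≡ 0 at y ∈ {3, 5}; g ≡ 0 at y ∈ {4, 5}; common: {5}.
  x = 2: f ≡ 0 at y ∈ ∅; g ≡ 0 at y ∈ {1, 3}; common: ∅.
  x = 3: f ≡ 0 at y ∈ ∅; g ≡ 0 at y ∈ ∅; common: ∅.
  x = 4: f ≡ 0 at y ∈ {3, 4}; g ≡ 0 at y ∈ ∅; common: ∅.
  x = 5: f ≡ 0 at y ∈ {4, 5}; g ≡ 0 at y ∈ ∅; common: ∅.
  x = 6: f ≡ 0 at y ∈ ∅; g ≡ 0 at y ∈ {0, 5}; common: ∅.
Collecting: common zeros = {(1, 5)}, so the count is 1.
Comparison with the Bézout bound: 1 ≤ 4 = deg(f)·deg(g), as expected for curves with no common component (the affine F_7-count falls short of the bound because intersections may lie at infinity, over extension fields, or carry multiplicity).


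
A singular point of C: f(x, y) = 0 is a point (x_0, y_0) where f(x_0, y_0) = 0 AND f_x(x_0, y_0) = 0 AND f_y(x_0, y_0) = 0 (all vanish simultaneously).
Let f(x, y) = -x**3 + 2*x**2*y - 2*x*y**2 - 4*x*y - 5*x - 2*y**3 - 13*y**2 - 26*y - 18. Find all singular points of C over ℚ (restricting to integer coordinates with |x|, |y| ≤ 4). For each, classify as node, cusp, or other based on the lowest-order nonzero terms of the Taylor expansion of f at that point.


Singular points: {(-1, -2)}; classification: node.

Compute partial derivatives:
  f_x = -3*x**2 + 4*x*y - 2*y**2 - 4*y - 5.
  f_y = 2*x**2 - 4*x*y - 4*x - 6*y**2 - 26*y - 26.
Scan x_0 ∈ {−4, ..., 4}. For each x_0, f_y(x_0, y) is a polynomial in y; find its integer roots y ∈ {−4, ..., 4}, then test f_x and f at those candidates.
  x = -4: f_y(-4, y) = -6*y**2 - 10*y + 22; no integer root y with |y| ≤ 4.
  x = -3: f_y(-3, y) = -6*y**2 - 14*y + 4; no integer root y with |y| ≤ 4.
  x = -2: f_y(-2, y) = -6*y**2 - 18*y - 10; no integer root y with |y| ≤ 4.
  x = -1: f_y(-1, y) = -6*y**2 - 22*y - 20; vanishes at y ∈ {-2}. (-1, -2): f_x = 0, f = 0 — SINGULAR.
  x = 0: f_y(0, y) = -6*y**2 - 26*y - 26; no integer root y with |y| ≤ 4.
  x = 1: f_y(1, y) = -6*y**2 - 30*y - 28; no integer root y with |y| ≤ 4.
  x = 2: f_y(2, y) = -6*y**2 - 34*y - 26; no integer root y with |y| ≤ 4.
  x = 3: f_y(3, y) = -6*y**2 - 38*y - 20; no integer root y with |y| ≤ 4.
  x = 4: f_y(4, y) = -6*y**2 - 42*y - 10; no integer root y with |y| ≤ 4.
Only singular point on the grid: (-1, -2).
Classify: substitute x = -1 + u, y = -2 + v and expand: f = -u**3 + 2*u**2*v - u**2 - 2*u*v**2 - 2*v**3 + v**2.
No constant or linear terms (consistent with a singular point). Quadratic part: -u**2 + v**2. Cubic part: -u**3 + 2*u**2*v - 2*u*v**2 - 2*v**3.
The quadratic part v**2 - u**2 = (v − u)(v + u) splits into two distinct linear factors, so there are two distinct tangent lines y − -2 = ±(x − -1) — this is a node (ordinary double point).
Classification: node.


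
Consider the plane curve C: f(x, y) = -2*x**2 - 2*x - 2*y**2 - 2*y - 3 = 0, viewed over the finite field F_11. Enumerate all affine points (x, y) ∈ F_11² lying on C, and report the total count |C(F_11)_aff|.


Affine F_11-points: {(1, 1), (1, 9), (2, 4), (2, 6), (4, 2), (4, 8), (6, 2), (6, 8), (8, 4), (8, 6), (9, 1), (9, 9)}; count = 12.

For each of the 121 pairs (x, y) ∈ F_11², evaluate f(x, y) mod 11. Record the zeros.
  x = 0: [0↦8, 1↦4, 2↦7, 3↦6, 4↦1, 5↦3, 6↦1, 7↦6, 8↦7, 9↦4, 10↦8]  zeros at y ∈ ∅
  x = 1: [0↦4, 1↦0, 2↦3, 3↦2, 4↦8, 5↦10, 6↦8, 7↦2, 8↦3, 9↦0, 10↦4]  zeros at y ∈ {1, 9}
  x = 2: [0↦7, 1↦3, 2↦6, 3↦5, 4↦0, 5↦2, 6↦0, 7↦5, 8↦6, 9↦3, 10↦7]  zeros at y ∈ {4, 6}
  x = 3: [0↦6, 1↦2, 2↦5, 3↦4, 4↦10, 5↦1, 6↦10, 7↦4, 8↦5, 9↦2, 10↦6]  zeros at y ∈ ∅
  x = 4: [0↦1, 1↦8, 2↦0, 3↦10, 4↦5, 5↦7, 6↦5, 7↦10, 8↦0, 9↦8, 10↦1]  zeros at y ∈ {2, 8}
  x = 5: [0↦3, 1↦10, 2↦2, 3↦1, 4↦7, 5↦9, 6↦7, 7↦1, 8↦2, 9↦10, 10↦3]  zeros at y ∈ ∅
  x = 6: [0↦1, 1↦8, 2↦0, 3↦10, 4↦5, 5↦7, 6↦5, 7↦10, 8↦0, 9↦8, 10↦1]  zeros at y ∈ {2, 8}
  x = 7: [0↦6, 1↦2, 2↦5, 3↦4, 4↦10, 5↦1, 6↦10, 7↦4, 8↦5, 9↦2, 10↦6]  zeros at y ∈ ∅
  x = 8: [0↦7, 1↦3, 2↦6, 3↦5, 4↦0, 5↦2, 6↦0, 7↦5, 8↦6, 9↦3, 10↦7]  zeros at y ∈ {4, 6}
  x = 9: [0↦4, 1↦0, 2↦3, 3↦2, 4↦8, 5↦10, 6↦8, 7↦2, 8↦3, 9↦0, 10↦4]  zeros at y ∈ {1, 9}
  x = 10: [0↦8, 1↦4, 2↦7, 3↦6, 4↦1, 5↦3, 6↦1, 7↦6, 8↦7, 9↦4, 10↦8]  zeros at y ∈ ∅
Collecting zeros: affine points = {(1, 1), (1, 9), (2, 4), (2, 6), (4, 2), (4, 8), (6, 2), (6, 8), (8, 4), (8, 6), (9, 1), (9, 9)}.
Total count |C(F_11)_aff| = 12.


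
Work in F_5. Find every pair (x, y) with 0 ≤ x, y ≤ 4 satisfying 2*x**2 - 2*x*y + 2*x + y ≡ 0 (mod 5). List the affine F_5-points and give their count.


Affine F_5-points: {(0, 0), (1, 4), (2, 4), (4, 0)}; count = 4.

For each of the 25 pairs (x, y) ∈ F_5², evaluate f(x, y) mod 5. Record the zeros.
  x = 0: [0↦0, 1↦1, 2↦2, 3↦3, 4↦4]  zeros at y ∈ {0}
  x = 1: [0↦4, 1↦3, 2↦2, 3↦1, 4↦0]  zeros at y ∈ {4}
  x = 2: [0↦2, 1↦4, 2↦1, 3↦3, 4↦0]  zeros at y ∈ {4}
  x = 3: [0↦4, 1↦4, 2↦4, 3↦4, 4↦4]  zeros at y ∈ ∅
  x = 4: [0↦0, 1↦3, 2↦1, 3↦4, 4↦2]  zeros at y ∈ {0}
Collecting zeros: affine points = {(0, 0), (1, 4), (2, 4), (4, 0)}.
Total count |C(F_5)_aff| = 4.


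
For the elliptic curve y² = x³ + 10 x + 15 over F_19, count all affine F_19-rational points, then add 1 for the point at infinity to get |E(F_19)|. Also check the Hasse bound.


Affine points = {(1, 8), (1, 11), (2, 9), (2, 10), (4, 9), (4, 10), (5, 0), (6, 5), (6, 14), (9, 6), (9, 13), (12, 1), (12, 18), (13, 9), (13, 10), (14, 7), (14, 12), (15, 5), (15, 14), (17, 5), (17, 14), (18, 2), (18, 17)}; affine count = 23; |E(F_19)| = 24.

Discriminant check: Δ ∝ 4a³ + 27b² = 4·10³ + 27·15² = 4·1000 + 27·225 ≡ 5 (mod 19). Nonzero ⇒ E is nonsingular.
For each x ∈ F_19, compute rhs = x³ + 10·x + 15 mod 19, then count y ∈ F_19 with y² ≡ rhs.
  x = 0: rhs = 15, matching y values: none (0 points).
  x = 1: rhs = 7, matching y values: 8, 11 (2 points).
  x = 2: rhs = 5, matching y values: 9, 10 (2 points).
  x = 3: rhs = 15, matching y values: none (0 points).
  x = 4: rhs = 5, matching y values: 9, 10 (2 points).
  x = 5: rhs = 0, matching y values: 0 (1 points).
  x = 6: rhs = 6, matching y values: 5, 14 (2 points).
  x = 7: rhs = 10, matching y values: none (0 points).
  x = 8: rhs = 18, matching y values: none (0 points).
  x = 9: rhs = 17, matching y values: 6, 13 (2 points).
  x = 10: rhs = 13, matching y values: none (0 points).
  x = 11: rhs = 12, matching y values: none (0 points).
  x = 12: rhs = 1, matching y values: 1, 18 (2 points).
  x = 13: rhs = 5, matching y values: 9, 10 (2 points).
  x = 14: rhs = 11, matching y values: 7, 12 (2 points).
  x = 15: rhs = 6, matching y values: 5, 14 (2 points).
  x = 16: rhs = 15, matching y values: none (0 points).
  x = 17: rhs = 6, matching y values: 5, 14 (2 points).
  x = 18: rhs = 4, matching y values: 2, 17 (2 points).
Total affine count: 23.
Full point count |E(F_19)| = 23 + 1 = 24.
Hasse bound: |24 − (19+1)| = |4| = 4 ≤ 2√19 ≈ 8.7178 ✓.


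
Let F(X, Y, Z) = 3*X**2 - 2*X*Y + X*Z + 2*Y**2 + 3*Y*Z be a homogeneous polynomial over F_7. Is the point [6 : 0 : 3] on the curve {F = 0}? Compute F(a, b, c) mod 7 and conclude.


F(6,0,3) ≡ 0 (mod 7); P is on the curve.

Evaluate F(6, 0, 3) term-by-term (mod 7).
  3*X**2 ↦ 3·36·1·1 = 108
  -2*X*Y ↦ -2·6·0·1 = 0
  X*Z ↦ 1·6·1·3 = 18
  2*Y**2 ↦ 2·1·0·1 = 0
  3*Y*Z ↦ 3·1·0·3 = 0
Sum: F(6, 0, 3) = (108) + (0) + (18) + (0) + (0) = 126.
Reducing mod 7: 126 ≡ 0 (mod 7).
Since F(a, b, c) ≡ 0 (mod 7), P lies on the curve.


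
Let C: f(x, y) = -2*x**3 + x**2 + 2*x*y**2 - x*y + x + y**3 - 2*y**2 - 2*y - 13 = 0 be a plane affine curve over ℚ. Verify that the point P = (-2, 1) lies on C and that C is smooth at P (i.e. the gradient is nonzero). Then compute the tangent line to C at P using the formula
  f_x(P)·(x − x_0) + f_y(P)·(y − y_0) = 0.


Tangent line at P: -26*x - 9*y - 43 = 0.

Step 1: f(-2, 1) = 0, so P lies on C.
Step 2: partial derivatives
  f_x(x, y) = -6*x**2 + 2*x + 2*y**2 - y + 1, f_y(x, y) = 4*x*y - x + 3*y**2 - 4*y - 2.
  f_x(P) = -26, f_y(P) = -9 (gradient nonzero, so P is smooth).
Step 3: tangent line at P: -26·(x − -2) + -9·(y − 1) = 0.
Expanding: -26*x - 9*y - 43 = 0.


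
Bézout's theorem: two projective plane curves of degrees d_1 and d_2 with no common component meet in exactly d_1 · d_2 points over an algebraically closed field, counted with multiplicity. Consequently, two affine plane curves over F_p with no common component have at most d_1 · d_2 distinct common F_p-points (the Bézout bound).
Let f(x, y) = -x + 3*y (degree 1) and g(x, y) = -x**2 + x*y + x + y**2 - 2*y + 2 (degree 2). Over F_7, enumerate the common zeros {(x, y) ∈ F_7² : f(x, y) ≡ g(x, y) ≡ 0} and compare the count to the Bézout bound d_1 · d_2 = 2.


Common zeros: ∅; count = 0; Bézout bound = 2.

deg(f) = 1, deg(g) = 2, so Bézout bound = 2.
Scan x ∈ F_7. For each x, list the y ∈ F_7 with f(x, y) ≡ 0 and those with g(x, y) ≡ 0 (mod 7); the common zeros in that column are the intersection.
  x = 0: f ≡ 0 at y ∈ {0}; g ≡ 0 at y ∈ ∅; common: ∅.
  x = 1: f ≡ 0 at y ∈ {5}; g ≡ 0 at y ∈ {4}; common: ∅.
  x = 2: f ≡ 0 at y ∈ {3}; g ≡ 0 at y ∈ {0}; common: ∅.
  x = 3: f ≡ 0 at y ∈ {1}; g ≡ 0 at y ∈ ∅; common: ∅.
  x = 4: f ≡ 0 at y ∈ {6}; g ≡ 0 at y ∈ {1, 4}; common: ∅.
  x = 5: f ≡ 0 at y ∈ {4}; g ≡ 0 at y ∈ {1, 3}; common: ∅.
  x = 6: f ≡ 0 at y ∈ {2}; g ≡ 0 at y ∈ {0, 3}; common: ∅.
Collecting: common zeros = ∅, so the count is 0.
Comparison with the Bézout bound: 0 ≤ 2 = deg(f)·deg(g), as expected for curves with no common component (the affine F_7-count falls short of the bound because intersections may lie at infinity, over extension fields, or carry multiplicity).


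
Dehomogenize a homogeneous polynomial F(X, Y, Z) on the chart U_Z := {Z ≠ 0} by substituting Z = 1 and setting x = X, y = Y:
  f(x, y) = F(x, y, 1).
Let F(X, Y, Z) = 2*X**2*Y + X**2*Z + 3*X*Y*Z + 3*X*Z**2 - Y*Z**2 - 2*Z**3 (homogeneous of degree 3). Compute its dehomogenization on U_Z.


f(x, y) = 2*x**2*y + x**2 + 3*x*y + 3*x - y - 2

On U_Z we set Z = 1. Each monomial c·X^i·Y^j·Z^k in F becomes c·x^i·y^j·1^k = c·x^i·y^j.
Substituting Z = 1: F(X, Y, 1) = 2*x**2*y + x**2 + 3*x*y + 3*x - y - 2.
Note: deg(f) ≤ deg(F) = 3; strict inequality happens when F is divisible by Z (lost terms).


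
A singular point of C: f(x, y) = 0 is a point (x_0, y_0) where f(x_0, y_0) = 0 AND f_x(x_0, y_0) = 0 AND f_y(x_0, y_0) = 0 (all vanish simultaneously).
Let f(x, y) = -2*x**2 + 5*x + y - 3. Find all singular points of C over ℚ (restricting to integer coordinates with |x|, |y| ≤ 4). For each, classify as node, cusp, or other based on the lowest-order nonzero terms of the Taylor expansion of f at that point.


No singular points in the scanned grid; C is smooth there.

Compute partial derivatives:
  f_x = 5 - 4*x.
  f_y = 1.
f_y = 1 is a nonzero constant, so f_y never vanishes: no point (x, y) can satisfy f = f_x = f_y = 0. In particular no (x, y) ∈ {−4, ..., 4}² is singular; the curve is smooth.


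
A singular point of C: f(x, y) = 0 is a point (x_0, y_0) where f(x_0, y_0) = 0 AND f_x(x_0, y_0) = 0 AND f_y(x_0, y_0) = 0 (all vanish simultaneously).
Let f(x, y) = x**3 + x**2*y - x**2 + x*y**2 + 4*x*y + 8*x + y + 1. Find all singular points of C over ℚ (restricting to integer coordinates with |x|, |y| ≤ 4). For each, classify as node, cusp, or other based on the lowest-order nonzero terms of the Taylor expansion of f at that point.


Singular points: {(1, -3)}; classification: node.

Compute partial derivatives:
  f_x = 3*x**2 + 2*x*y - 2*x + y**2 + 4*y + 8.
  f_y = x**2 + 2*x*y + 4*x + 1.
Scan x_0 ∈ {−4, ..., 4}. For each x_0, f_y(x_0, y) is a polynomial in y; find its integer roots y ∈ {−4, ..., 4}, then test f_x and f at those candidates.
  x = -4: f_y(-4, y) = 1 - 8*y; no integer root y with |y| ≤ 4.
  x = -3: f_y(-3, y) = -6*y - 2; no integer root y with |y| ≤ 4.
  x = -2: f_y(-2, y) = -4*y - 3; no integer root y with |y| ≤ 4.
  x = -1: f_y(-1, y) = -2*y - 2; vanishes at y ∈ {-1}. (-1, -1): f_x = 12 ≠ 0.
  x = 0: f_y(0, y) = 1; no integer root y with |y| ≤ 4.
  x = 1: f_y(1, y) = 2*y + 6; vanishes at y ∈ {-3}. (1, -3): f_x = 0, f = 0 — SINGULAR.
  x = 2: f_y(2, y) = 4*y + 13; no integer root y with |y| ≤ 4.
  x = 3: f_y(3, y) = 6*y + 22; no integer root y with |y| ≤ 4.
  x = 4: f_y(4, y) = 8*y + 33; no integer root y with |y| ≤ 4.
Only singular point on the grid: (1, -3).
Classify: substitute x = 1 + u, y = -3 + v and expand: f = u**3 + u**2*v - u**2 + u*v**2 + v**2.
No constant or linear terms (consistent with a singular point). Quadratic part: -u**2 + v**2. Cubic part: u**3 + u**2*v + u*v**2.
The quadratic part v**2 - u**2 = (v − u)(v + u) splits into two distinct linear factors, so there are two distinct tangent lines y − -3 = ±(x − 1) — this is a node (ordinary double point).
Classification: node.


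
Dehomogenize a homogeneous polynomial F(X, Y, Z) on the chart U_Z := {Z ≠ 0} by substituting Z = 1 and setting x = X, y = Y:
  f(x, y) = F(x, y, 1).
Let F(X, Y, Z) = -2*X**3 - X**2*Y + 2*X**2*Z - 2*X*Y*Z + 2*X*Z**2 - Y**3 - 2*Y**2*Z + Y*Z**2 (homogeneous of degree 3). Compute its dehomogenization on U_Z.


f(x, y) = -2*x**3 - x**2*y + 2*x**2 - 2*x*y + 2*x - y**3 - 2*y**2 + y

On U_Z we set Z = 1. Each monomial c·X^i·Y^j·Z^k in F becomes c·x^i·y^j·1^k = c·x^i·y^j.
Substituting Z = 1: F(X, Y, 1) = -2*x**3 - x**2*y + 2*x**2 - 2*x*y + 2*x - y**3 - 2*y**2 + y.
Note: deg(f) ≤ deg(F) = 3; strict inequality happens when F is divisible by Z (lost terms).


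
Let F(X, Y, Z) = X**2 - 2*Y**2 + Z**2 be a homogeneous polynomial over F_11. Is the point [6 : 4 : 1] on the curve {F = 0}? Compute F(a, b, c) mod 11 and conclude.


F(6,4,1) ≡ 5 (mod 11); P is NOT on the curve.

Evaluate F(6, 4, 1) term-by-term (mod 11).
  X**2 ↦ 1·36·1·1 = 36
  -2*Y**2 ↦ -2·1·16·1 = -32
  Z**2 ↦ 1·1·1·1 = 1
Sum: F(6, 4, 1) = (36) + (-32) + (1) = 5.
Reducing mod 11: 5 ≡ 5 (mod 11).
Since F(a, b, c) ≡ 5 ≠ 0 (mod 11), P does NOT lie on the curve.


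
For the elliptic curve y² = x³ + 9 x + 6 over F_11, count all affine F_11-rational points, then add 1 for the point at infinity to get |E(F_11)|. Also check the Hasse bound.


Affine points = {(1, 4), (1, 7), (3, 4), (3, 7), (5, 0), (6, 1), (6, 10), (7, 4), (7, 7)}; affine count = 9; |E(F_11)| = 10.

Discriminant check: Δ ∝ 4a³ + 27b² = 4·9³ + 27·6² = 4·729 + 27·36 ≡ 5 (mod 11). Nonzero ⇒ E is nonsingular.
For each x ∈ F_11, compute rhs = x³ + 9·x + 6 mod 11, then count y ∈ F_11 with y² ≡ rhs.
  x = 0: rhs = 6, matching y values: none (0 points).
  x = 1: rhs = 5, matching y values: 4, 7 (2 points).
  x = 2: rhs = 10, matching y values: none (0 points).
  x = 3: rhs = 5, matching y values: 4, 7 (2 points).
  x = 4: rhs = 7, matching y values: none (0 points).
  x = 5: rhs = 0, matching y values: 0 (1 points).
  x = 6: rhs = 1, matching y values: 1, 10 (2 points).
  x = 7: rhs = 5, matching y values: 4, 7 (2 points).
  x = 8: rhs = 7, matching y values: none (0 points).
  x = 9: rhs = 2, matching y values: none (0 points).
  x = 10: rhs = 7, matching y values: none (0 points).
Total affine count: 9.
Full point count |E(F_11)| = 9 + 1 = 10.
Hasse bound: |10 − (11+1)| = |-2| = 2 ≤ 2√11 ≈ 6.6332 ✓.


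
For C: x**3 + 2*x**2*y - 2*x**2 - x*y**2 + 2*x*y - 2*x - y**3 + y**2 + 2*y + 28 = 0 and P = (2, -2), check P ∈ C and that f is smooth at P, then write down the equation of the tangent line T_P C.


Tangent line at P: -22*x + 6*y + 56 = 0.

Step 1: f(2, -2) = 0, so P lies on C.
Step 2: partial derivatives
  f_x(x, y) = 3*x**2 + 4*x*y - 4*x - y**2 + 2*y - 2, f_y(x, y) = 2*x**2 - 2*x*y + 2*x - 3*y**2 + 2*y + 2.
  f_x(P) = -22, f_y(P) = 6 (gradient nonzero, so P is smooth).
Step 3: tangent line at P: -22·(x − 2) + 6·(y − -2) = 0.
Expanding: -22*x + 6*y + 56 = 0.


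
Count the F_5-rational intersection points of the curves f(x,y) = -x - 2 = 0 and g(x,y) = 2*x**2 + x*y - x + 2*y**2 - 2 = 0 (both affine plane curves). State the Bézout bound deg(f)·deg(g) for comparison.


Common zeros: {(3, 3)}; count = 1; Bézout bound = 2.

deg(f) = 1, deg(g) = 2, so Bézout bound = 2.
Scan x ∈ F_5. For each x, list the y ∈ F_5 with f(x, y) ≡ 0 and those with g(x, y) ≡ 0 (mod 5); the common zeros in that column are the intersection.
  x = 0: f ≡ 0 at y ∈ ∅; g ≡ 0 at y ∈ {1, 4}; common: ∅.
  x = 1: f ≡ 0 at y ∈ ∅; g ≡ 0 at y ∈ {3, 4}; common: ∅.
  x = 2: f ≡ 0 at y ∈ ∅; g ≡ 0 at y ∈ ∅; common: ∅.
  x = 3: f ≡ 0 at y ∈ {0, 1, 2, 3, 4}; g ≡ 0 at y ∈ {3}; common: {3}.
  x = 4: f ≡ 0 at y ∈ ∅; g ≡ 0 at y ∈ ∅; common: ∅.
Collecting: common zeros = {(3, 3)}, so the count is 1.
Comparison with the Bézout bound: 1 ≤ 2 = deg(f)·deg(g), as expected for curves with no common component (the affine F_5-count falls short of the bound because intersections may lie at infinity, over extension fields, or carry multiplicity).


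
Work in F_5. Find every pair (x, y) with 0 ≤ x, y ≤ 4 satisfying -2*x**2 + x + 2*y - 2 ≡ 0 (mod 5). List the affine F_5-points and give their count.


Affine F_5-points: {(0, 1), (1, 4), (2, 4), (3, 1), (4, 0)}; count = 5.

For each of the 25 pairs (x, y) ∈ F_5², evaluate f(x, y) mod 5. Record the zeros.
  x = 0: [0↦3, 1↦0, 2↦2, 3↦4, 4↦1]  zeros at y ∈ {1}
  x = 1: [0↦2, 1↦4, 2↦1, 3↦3, 4↦0]  zeros at y ∈ {4}
  x = 2: [0↦2, 1↦4, 2↦1, 3↦3, 4↦0]  zeros at y ∈ {4}
  x = 3: [0↦3, 1↦0, 2↦2, 3↦4, 4↦1]  zeros at y ∈ {1}
  x = 4: [0↦0, 1↦2, 2↦4, 3↦1, 4↦3]  zeros at y ∈ {0}
Collecting zeros: affine points = {(0, 1), (1, 4), (2, 4), (3, 1), (4, 0)}.
Total count |C(F_5)_aff| = 5.


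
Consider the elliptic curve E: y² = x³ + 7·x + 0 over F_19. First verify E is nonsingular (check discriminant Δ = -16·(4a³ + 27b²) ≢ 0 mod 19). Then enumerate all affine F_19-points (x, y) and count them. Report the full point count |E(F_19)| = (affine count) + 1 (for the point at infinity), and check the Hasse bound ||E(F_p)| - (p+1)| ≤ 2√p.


Affine points = {(0, 0), (4, 4), (4, 15), (6, 7), (6, 12), (8, 6), (8, 13), (10, 5), (10, 14), (12, 8), (12, 11), (14, 7), (14, 12), (16, 3), (16, 16), (17, 4), (17, 15), (18, 7), (18, 12)}; affine count = 19; |E(F_19)| = 20.

Discriminant check: Δ ∝ 4a³ + 27b² = 4·7³ + 27·0² = 4·343 + 27·0 ≡ 4 (mod 19). Nonzero ⇒ E is nonsingular.
For each x ∈ F_19, compute rhs = x³ + 7·x + 0 mod 19, then count y ∈ F_19 with y² ≡ rhs.
  x = 0: rhs = 0, matching y values: 0 (1 points).
  x = 1: rhs = 8, matching y values: none (0 points).
  x = 2: rhs = 3, matching y values: none (0 points).
  x = 3: rhs = 10, matching y values: none (0 points).
  x = 4: rhs = 16, matching y values: 4, 15 (2 points).
  x = 5: rhs = 8, matching y values: none (0 points).
  x = 6: rhs = 11, matching y values: 7, 12 (2 points).
  x = 7: rhs = 12, matching y values: none (0 points).
  x = 8: rhs = 17, matching y values: 6, 13 (2 points).
  x = 9: rhs = 13, matching y values: none (0 points).
  x = 10: rhs = 6, matching y values: 5, 14 (2 points).
  x = 11: rhs = 2, matching y values: none (0 points).
  x = 12: rhs = 7, matching y values: 8, 11 (2 points).
  x = 13: rhs = 8, matching y values: none (0 points).
  x = 14: rhs = 11, matching y values: 7, 12 (2 points).
  x = 15: rhs = 3, matching y values: none (0 points).
  x = 16: rhs = 9, matching y values: 3, 16 (2 points).
  x = 17: rhs = 16, matching y values: 4, 15 (2 points).
  x = 18: rhs = 11, matching y values: 7, 12 (2 points).
Total affine count: 19.
Full point count |E(F_19)| = 19 + 1 = 20.
Hasse bound: |20 − (19+1)| = |0| = 0 ≤ 2√19 ≈ 8.7178 ✓.


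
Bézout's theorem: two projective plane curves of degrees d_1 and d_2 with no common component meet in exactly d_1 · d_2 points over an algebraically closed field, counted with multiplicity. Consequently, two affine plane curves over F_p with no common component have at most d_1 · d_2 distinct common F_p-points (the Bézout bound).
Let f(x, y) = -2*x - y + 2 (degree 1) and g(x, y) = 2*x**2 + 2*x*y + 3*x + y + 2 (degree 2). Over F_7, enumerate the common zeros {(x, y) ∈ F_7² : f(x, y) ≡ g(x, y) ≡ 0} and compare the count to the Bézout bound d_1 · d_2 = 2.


Common zeros: {(1, 0), (5, 6)}; count = 2; Bézout bound = 2.

deg(f) = 1, deg(g) = 2, so Bézout bound = 2.
Scan x ∈ F_7. For each x, list the y ∈ F_7 with f(x, y) ≡ 0 and those with g(x, y) ≡ 0 (mod 7); the common zeros in that column are the intersection.
  x = 0: f ≡ 0 at y ∈ {2}; g ≡ 0 at y ∈ {5}; common: ∅.
  x = 1: f ≡ 0 at y ∈ {0}; g ≡ 0 at y ∈ {0}; common: {0}.
  x = 2: f ≡ 0 at y ∈ {5}; g ≡ 0 at y ∈ {1}; common: ∅.
  x = 3: f ≡ 0 at y ∈ {3}; g ≡ 0 at y ∈ ∅; common: ∅.
  x = 4: f ≡ 0 at y ∈ {1}; g ≡ 0 at y ∈ {5}; common: ∅.
  x = 5: f ≡ 0 at y ∈ {6}; g ≡ 0 at y ∈ {6}; common: {6}.
  x = 6: f ≡ 0 at y ∈ {4}; g ≡ 0 at y ∈ {1}; common: ∅.
Collecting: common zeros = {(1, 0), (5, 6)}, so the count is 2.
Comparison with the Bézout bound: 2 ≤ 2 = deg(f)·deg(g), as expected for curves with no common component (the bound is attained).


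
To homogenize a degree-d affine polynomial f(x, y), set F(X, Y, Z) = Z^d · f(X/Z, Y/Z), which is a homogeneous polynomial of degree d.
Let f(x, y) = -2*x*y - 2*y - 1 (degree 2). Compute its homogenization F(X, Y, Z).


F(X, Y, Z) = -2*X*Y - 2*Y*Z - Z**2

deg(f) = 2.
Substitute x = X/Z, y = Y/Z into f, then multiply by Z^2.
  monomial -2·x^1·y^1 ↦ -2·X^1·Y^1·Z^0.
  monomial -2·x^0·y^1 ↦ -2·X^0·Y^1·Z^1.
  monomial -1·x^0·y^0 ↦ -1·X^0·Y^0·Z^2.
Collecting: F(X, Y, Z) = -2*X*Y - 2*Y*Z - Z**2.


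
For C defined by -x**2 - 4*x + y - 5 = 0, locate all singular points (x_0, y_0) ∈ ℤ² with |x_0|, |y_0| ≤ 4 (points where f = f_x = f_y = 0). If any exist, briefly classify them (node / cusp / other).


No singular points in the scanned grid; C is smooth there.

Compute partial derivatives:
  f_x = -2*x - 4.
  f_y = 1.
f_y = 1 is a nonzero constant, so f_y never vanishes: no point (x, y) can satisfy f = f_x = f_y = 0. In particular no (x, y) ∈ {−4, ..., 4}² is singular; the curve is smooth.


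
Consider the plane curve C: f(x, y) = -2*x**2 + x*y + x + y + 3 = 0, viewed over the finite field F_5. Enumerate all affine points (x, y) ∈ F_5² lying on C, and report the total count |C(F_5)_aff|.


Affine F_5-points: {(0, 2), (1, 4), (2, 1), (3, 3), (4, 0), (4, 1), (4, 2), (4, 3), (4, 4)}; count = 9.

For each of the 25 pairs (x, y) ∈ F_5², evaluate f(x, y) mod 5. Record the zeros.
  x = 0: [0↦3, 1↦4, 2↦0, 3↦1, 4↦2]  zeros at y ∈ {2}
  x = 1: [0↦2, 1↦4, 2↦1, 3↦3, 4↦0]  zeros at y ∈ {4}
  x = 2: [0↦2, 1↦0, 2↦3, 3↦1, 4↦4]  zeros at y ∈ {1}
  x = 3: [0↦3, 1↦2, 2↦1, 3↦0, 4↦4]  zeros at y ∈ {3}
  x = 4: [0↦0, 1↦0, 2↦0, 3↦0, 4↦0]  zeros at y ∈ {0, 1, 2, 3, 4}
Collecting zeros: affine points = {(0, 2), (1, 4), (2, 1), (3, 3), (4, 0), (4, 1), (4, 2), (4, 3), (4, 4)}.
Total count |C(F_5)_aff| = 9.


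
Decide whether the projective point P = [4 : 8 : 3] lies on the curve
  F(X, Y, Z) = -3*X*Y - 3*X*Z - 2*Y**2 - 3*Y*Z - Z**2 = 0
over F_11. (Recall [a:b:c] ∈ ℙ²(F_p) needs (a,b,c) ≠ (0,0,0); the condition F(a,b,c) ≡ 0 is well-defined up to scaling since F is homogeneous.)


F(4,8,3) ≡ 0 (mod 11); P is on the curve.

Evaluate F(4, 8, 3) term-by-term (mod 11).
  -3*X*Y ↦ -3·4·8·1 = -96
  -3*X*Z ↦ -3·4·1·3 = -36
  -2*Y**2 ↦ -2·1·64·1 = -128
  -3*Y*Z ↦ -3·1·8·3 = -72
  -Z**2 ↦ -1·1·1·9 = -9
Sum: F(4, 8, 3) = (-96) + (-36) + (-128) + (-72) + (-9) = -341.
Reducing mod 11: -341 ≡ 0 (mod 11).
Since F(a, b, c) ≡ 0 (mod 11), P lies on the curve.


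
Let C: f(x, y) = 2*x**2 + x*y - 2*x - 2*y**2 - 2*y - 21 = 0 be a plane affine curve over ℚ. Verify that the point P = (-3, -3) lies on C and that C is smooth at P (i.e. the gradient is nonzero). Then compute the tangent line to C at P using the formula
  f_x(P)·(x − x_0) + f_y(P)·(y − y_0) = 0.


Tangent line at P: -17*x + 7*y - 30 = 0.

Step 1: f(-3, -3) = 0, so P lies on C.
Step 2: partial derivatives
  f_x(x, y) = 4*x + y - 2, f_y(x, y) = x - 4*y - 2.
  f_x(P) = -17, f_y(P) = 7 (gradient nonzero, so P is smooth).
Step 3: tangent line at P: -17·(x − -3) + 7·(y − -3) = 0.
Expanding: -17*x + 7*y - 30 = 0.


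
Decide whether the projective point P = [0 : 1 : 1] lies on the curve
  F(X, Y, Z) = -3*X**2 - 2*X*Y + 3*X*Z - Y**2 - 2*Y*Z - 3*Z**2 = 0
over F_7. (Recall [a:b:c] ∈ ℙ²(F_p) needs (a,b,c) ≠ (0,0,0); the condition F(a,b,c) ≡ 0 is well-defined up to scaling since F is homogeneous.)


F(0,1,1) ≡ 1 (mod 7); P is NOT on the curve.

Evaluate F(0, 1, 1) term-by-term (mod 7).
  -3*X**2 ↦ -3·0·1·1 = 0
  -2*X*Y ↦ -2·0·1·1 = 0
  3*X*Z ↦ 3·0·1·1 = 0
  -Y**2 ↦ -1·1·1·1 = -1
  -2*Y*Z ↦ -2·1·1·1 = -2
  -3*Z**2 ↦ -3·1·1·1 = -3
Sum: F(0, 1, 1) = (0) + (0) + (0) + (-1) + (-2) + (-3) = -6.
Reducing mod 7: -6 ≡ 1 (mod 7).
Since F(a, b, c) ≡ 1 ≠ 0 (mod 7), P does NOT lie on the curve.


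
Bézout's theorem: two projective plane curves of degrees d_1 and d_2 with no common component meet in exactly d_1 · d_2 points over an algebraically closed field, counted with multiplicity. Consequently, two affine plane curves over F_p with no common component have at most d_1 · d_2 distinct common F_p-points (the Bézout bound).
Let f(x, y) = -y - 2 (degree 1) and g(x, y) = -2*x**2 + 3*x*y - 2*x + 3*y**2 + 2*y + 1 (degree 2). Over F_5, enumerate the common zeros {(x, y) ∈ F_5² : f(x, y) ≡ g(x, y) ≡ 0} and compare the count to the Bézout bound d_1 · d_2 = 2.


Common zeros: {(2, 3), (4, 3)}; count = 2; Bézout bound = 2.

deg(f) = 1, deg(g) = 2, so Bézout bound = 2.
Scan x ∈ F_5. For each x, list the y ∈ F_5 with f(x, y) ≡ 0 and those with g(x, y) ≡ 0 (mod 5); the common zeros in that column are the intersection.
  x = 0: f ≡ 0 at y ∈ {3}; g ≡ 0 at y ∈ ∅; common: ∅.
  x = 1: f ≡ 0 at y ∈ {3}; g ≡ 0 at y ∈ {1, 4}; common: ∅.
  x = 2: f ≡ 0 at y ∈ {3}; g ≡ 0 at y ∈ {1, 3}; common: {3}.
  x = 3: f ≡ 0 at y ∈ {3}; g ≡ 0 at y ∈ ∅; common: ∅.
  x = 4: f ≡ 0 at y ∈ {3}; g ≡ 0 at y ∈ {3, 4}; common: {3}.
Collecting: common zeros = {(2, 3), (4, 3)}, so the count is 2.
Comparison with the Bézout bound: 2 ≤ 2 = deg(f)·deg(g), as expected for curves with no common component (the bound is attained).


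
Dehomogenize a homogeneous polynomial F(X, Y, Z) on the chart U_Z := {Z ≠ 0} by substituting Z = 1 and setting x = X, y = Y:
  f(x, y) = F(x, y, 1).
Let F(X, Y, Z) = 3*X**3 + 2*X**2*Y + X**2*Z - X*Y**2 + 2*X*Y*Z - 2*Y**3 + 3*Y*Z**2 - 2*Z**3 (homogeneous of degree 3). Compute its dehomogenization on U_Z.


f(x, y) = 3*x**3 + 2*x**2*y + x**2 - x*y**2 + 2*x*y - 2*y**3 + 3*y - 2

On U_Z we set Z = 1. Each monomial c·X^i·Y^j·Z^k in F becomes c·x^i·y^j·1^k = c·x^i·y^j.
Substituting Z = 1: F(X, Y, 1) = 3*x**3 + 2*x**2*y + x**2 - x*y**2 + 2*x*y - 2*y**3 + 3*y - 2.
Note: deg(f) ≤ deg(F) = 3; strict inequality happens when F is divisible by Z (lost terms).


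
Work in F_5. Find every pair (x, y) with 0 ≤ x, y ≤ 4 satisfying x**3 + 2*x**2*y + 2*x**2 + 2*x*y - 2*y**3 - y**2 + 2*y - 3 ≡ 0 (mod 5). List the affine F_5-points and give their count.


Affine F_5-points: {(0, 3), (1, 0), (1, 3), (1, 4), (2, 4), (3, 1)}; count = 6.

For each of the 25 pairs (x, y) ∈ F_5², evaluate f(x, y) mod 5. Record the zeros.
  x = 0: [0↦2, 1↦1, 2↦1, 3↦0, 4↦1]  zeros at y ∈ {3}
  x = 1: [0↦0, 1↦3, 2↦2, 3↦0, 4↦0]  zeros at y ∈ {0, 3, 4}
  x = 2: [0↦3, 1↦4, 2↦1, 3↦2, 4↦0]  zeros at y ∈ {4}
  x = 3: [0↦2, 1↦0, 2↦4, 3↦2, 4↦2]  zeros at y ∈ {1}
  x = 4: [0↦3, 1↦2, 2↦2, 3↦1, 4↦2]  zeros at y ∈ ∅
Collecting zeros: affine points = {(0, 3), (1, 0), (1, 3), (1, 4), (2, 4), (3, 1)}.
Total count |C(F_5)_aff| = 6.


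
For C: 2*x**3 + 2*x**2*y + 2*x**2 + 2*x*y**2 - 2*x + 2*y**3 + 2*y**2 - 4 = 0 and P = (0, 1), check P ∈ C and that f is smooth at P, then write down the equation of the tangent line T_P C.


Tangent line at P: 10*y - 10 = 0.

Step 1: f(0, 1) = 0, so P lies on C.
Step 2: partial derivatives
  f_x(x, y) = 6*x**2 + 4*x*y + 4*x + 2*y**2 - 2, f_y(x, y) = 2*x**2 + 4*x*y + 6*y**2 + 4*y.
  f_x(P) = 0, f_y(P) = 10 (gradient nonzero, so P is smooth).
Step 3: tangent line at P: 0·(x − 0) + 10·(y − 1) = 0.
Expanding: 10*y - 10 = 0.


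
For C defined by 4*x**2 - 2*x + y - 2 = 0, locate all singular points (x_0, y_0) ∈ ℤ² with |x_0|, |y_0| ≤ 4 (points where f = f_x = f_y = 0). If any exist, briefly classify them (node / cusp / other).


No singular points in the scanned grid; C is smooth there.

Compute partial derivatives:
  f_x = 8*x - 2.
  f_y = 1.
f_y = 1 is a nonzero constant, so f_y never vanishes: no point (x, y) can satisfy f = f_x = f_y = 0. In particular no (x, y) ∈ {−4, ..., 4}² is singular; the curve is smooth.


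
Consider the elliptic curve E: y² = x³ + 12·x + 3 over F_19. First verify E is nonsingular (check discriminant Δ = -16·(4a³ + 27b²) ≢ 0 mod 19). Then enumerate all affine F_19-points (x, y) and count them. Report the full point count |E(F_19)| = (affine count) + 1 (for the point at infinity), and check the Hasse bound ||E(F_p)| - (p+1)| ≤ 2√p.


Affine points = {(1, 4), (1, 15), (2, 4), (2, 15), (3, 3), (3, 16), (4, 1), (4, 18), (5, 6), (5, 13), (6, 5), (6, 14), (9, 2), (9, 17), (13, 0), (15, 9), (15, 10), (16, 4), (16, 15), (17, 3), (17, 16), (18, 3), (18, 16)}; affine count = 23; |E(F_19)| = 24.

Discriminant check: Δ ∝ 4a³ + 27b² = 4·12³ + 27·3² = 4·1728 + 27·9 ≡ 11 (mod 19). Nonzero ⇒ E is nonsingular.
For each x ∈ F_19, compute rhs = x³ + 12·x + 3 mod 19, then count y ∈ F_19 with y² ≡ rhs.
  x = 0: rhs = 3, matching y values: none (0 points).
  x = 1: rhs = 16, matching y values: 4, 15 (2 points).
  x = 2: rhs = 16, matching y values: 4, 15 (2 points).
  x = 3: rhs = 9, matching y values: 3, 16 (2 points).
  x = 4: rhs = 1, matching y values: 1, 18 (2 points).
  x = 5: rhs = 17, matching y values: 6, 13 (2 points).
  x = 6: rhs = 6, matching y values: 5, 14 (2 points).
  x = 7: rhs = 12, matching y values: none (0 points).
  x = 8: rhs = 3, matching y values: none (0 points).
  x = 9: rhs = 4, matching y values: 2, 17 (2 points).
  x = 10: rhs = 2, matching y values: none (0 points).
  x = 11: rhs = 3, matching y values: none (0 points).
  x = 12: rhs = 13, matching y values: none (0 points).
  x = 13: rhs = 0, matching y values: 0 (1 points).
  x = 14: rhs = 8, matching y values: none (0 points).
  x = 15: rhs = 5, matching y values: 9, 10 (2 points).
  x = 16: rhs = 16, matching y values: 4, 15 (2 points).
  x = 17: rhs = 9, matching y values: 3, 16 (2 points).
  x = 18: rhs = 9, matching y values: 3, 16 (2 points).
Total affine count: 23.
Full point count |E(F_19)| = 23 + 1 = 24.
Hasse bound: |24 − (19+1)| = |4| = 4 ≤ 2√19 ≈ 8.7178 ✓.


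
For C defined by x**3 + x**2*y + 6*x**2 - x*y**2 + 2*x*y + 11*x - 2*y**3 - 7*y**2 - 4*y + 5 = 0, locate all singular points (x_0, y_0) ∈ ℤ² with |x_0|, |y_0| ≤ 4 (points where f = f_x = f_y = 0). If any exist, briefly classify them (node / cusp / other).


Singular points: {(-2, -1)}; classification: node.

Compute partial derivatives:
  f_x = 3*x**2 + 2*x*y + 12*x - y**2 + 2*y + 11.
  f_y = x**2 - 2*x*y + 2*x - 6*y**2 - 14*y - 4.
Scan x_0 ∈ {−4, ..., 4}. For each x_0, f_y(x_0, y) is a polynomial in y; find its integer roots y ∈ {−4, ..., 4}, then test f_x and f at those candidates.
  x = -4: f_y(-4, y) = -6*y**2 - 6*y + 4; no integer root y with |y| ≤ 4.
  x = -3: f_y(-3, y) = -6*y**2 - 8*y - 1; no integer root y with |y| ≤ 4.
  x = -2: f_y(-2, y) = -6*y**2 - 10*y - 4; vanishes at y ∈ {-1}. (-2, -1): f_x = 0, f = 0 — SINGULAR.
  x = -1: f_y(-1, y) = -6*y**2 - 12*y - 5; no integer root y with |y| ≤ 4.
  x = 0: f_y(0, y) = -6*y**2 - 14*y - 4; vanishes at y ∈ {-2}. (0, -2): f_x = 3 ≠ 0.
  x = 1: f_y(1, y) = -6*y**2 - 16*y - 1; no integer root y with |y| ≤ 4.
  x = 2: f_y(2, y) = -6*y**2 - 18*y + 4; no integer root y with |y| ≤ 4.
  x = 3: f_y(3, y) = -6*y**2 - 20*y + 11; no integer root y with |y| ≤ 4.
  x = 4: f_y(4, y) = -6*y**2 - 22*y + 20; no integer root y with |y| ≤ 4.
Only singular point on the grid: (-2, -1).
Classify: substitute x = -2 + u, y = -1 + v and expand: f = u**3 + u**2*v - u**2 - u*v**2 - 2*v**3 + v**2.
No constant or linear terms (consistent with a singular point). Quadratic part: -u**2 + v**2. Cubic part: u**3 + u**2*v - u*v**2 - 2*v**3.
The quadratic part v**2 - u**2 = (v − u)(v + u) splits into two distinct linear factors, so there are two distinct tangent lines y − -1 = ±(x − -2) — this is a node (ordinary double point).
Classification: node.


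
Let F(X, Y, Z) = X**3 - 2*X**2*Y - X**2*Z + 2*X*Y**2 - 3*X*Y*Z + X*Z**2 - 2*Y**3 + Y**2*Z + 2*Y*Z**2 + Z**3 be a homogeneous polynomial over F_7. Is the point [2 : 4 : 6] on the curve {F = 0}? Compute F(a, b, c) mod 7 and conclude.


F(2,4,6) ≡ 3 (mod 7); P is NOT on the curve.

Evaluate F(2, 4, 6) term-by-term (mod 7).
  X**3 ↦ 1·8·1·1 = 8
  -2*X**2*Y ↦ -2·4·4·1 = -32
  -X**2*Z ↦ -1·4·1·6 = -24
  2*X*Y**2 ↦ 2·2·16·1 = 64
  -3*X*Y*Z ↦ -3·2·4·6 = -144
  X*Z**2 ↦ 1·2·1·36 = 72
  -2*Y**3 ↦ -2·1·64·1 = -128
  Y**2*Z ↦ 1·1·16·6 = 96
  2*Y*Z**2 ↦ 2·1·4·36 = 288
  Z**3 ↦ 1·1·1·216 = 216
Sum: F(2, 4, 6) = (8) + (-32) + (-24) + (64) + (-144) + (72) + (-128) + (96) + (288) + (216) = 416.
Reducing mod 7: 416 ≡ 3 (mod 7).
Since F(a, b, c) ≡ 3 ≠ 0 (mod 7), P does NOT lie on the curve.


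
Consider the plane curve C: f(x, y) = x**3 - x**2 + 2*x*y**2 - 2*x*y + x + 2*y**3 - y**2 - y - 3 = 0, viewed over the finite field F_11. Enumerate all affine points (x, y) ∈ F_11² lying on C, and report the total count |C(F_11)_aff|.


Affine F_11-points: {(0, 7), (1, 10), (3, 4), (4, 4), (4, 5), (5, 2), (5, 4), (5, 6), (6, 3), (8, 2), (9, 6), (10, 2)}; count = 12.

For each of the 121 pairs (x, y) ∈ F_11², evaluate f(x, y) mod 11. Record the zeros.
  x = 0: [0↦8, 1↦8, 2↦7, 3↦6, 4↦6, 5↦8, 6↦2, 7↦0, 8↦3, 9↦1, 10↦6]  zeros at y ∈ {7}
  x = 1: [0↦9, 1↦9, 2↦1, 3↦8, 4↦9, 5↦5, 6↦8, 7↦8, 8↦6, 9↦3, 10↦0]  zeros at y ∈ {10}
  x = 2: [0↦3, 1↦3, 2↦10, 3↦3, 4↦5, 5↦6, 6↦7, 7↦9, 8↦2, 9↦9, 10↦9]  zeros at y ∈ ∅
  x = 3: [0↦7, 1↦7, 2↦7, 3↦8, 4↦0, 5↦6, 6↦5, 7↦9, 8↦8, 9↦3, 10↦6]  zeros at y ∈ {4}
  x = 4: [0↦5, 1↦5, 2↦9, 3↦7, 4↦0, 5↦0, 6↦8, 7↦3, 8↦8, 9↦2, 10↦8]  zeros at y ∈ {4, 5}
  x = 5: [0↦3, 1↦3, 2↦0, 3↦6, 4↦0, 5↦5, 6↦0, 7↦8, 8↦8, 9↦1, 10↦10]  zeros at y ∈ {2, 4, 6}
  x = 6: [0↦7, 1↦7, 2↦8, 3↦0, 4↦6, 5↦5, 6↦9, 7↦8, 8↦3, 9↦6, 10↦7]  zeros at y ∈ {3}
  x = 7: [0↦1, 1↦1, 2↦6, 3↦6, 4↦2, 5↦6, 6↦8, 7↦9, 8↦10, 9↦1, 10↦5]  zeros at y ∈ ∅
  x = 8: [0↦2, 1↦2, 2↦0, 3↦8, 4↦5, 5↦3, 6↦3, 7↦6, 8↦2, 9↦3, 10↦10]  zeros at y ∈ {2}
  x = 9: [0↦5, 1↦5, 2↦7, 3↦1, 4↦10, 5↦2, 6↦0, 7↦5, 8↦7, 9↦7, 10↦6]  zeros at y ∈ {6}
  x = 10: [0↦5, 1↦5, 2↦0, 3↦2, 4↦1, 5↦9, 6↦5, 7↦1, 8↦9, 9↦8, 10↦10]  zeros at y ∈ {2}
Collecting zeros: affine points = {(0, 7), (1, 10), (3, 4), (4, 4), (4, 5), (5, 2), (5, 4), (5, 6), (6, 3), (8, 2), (9, 6), (10, 2)}.
Total count |C(F_11)_aff| = 12.


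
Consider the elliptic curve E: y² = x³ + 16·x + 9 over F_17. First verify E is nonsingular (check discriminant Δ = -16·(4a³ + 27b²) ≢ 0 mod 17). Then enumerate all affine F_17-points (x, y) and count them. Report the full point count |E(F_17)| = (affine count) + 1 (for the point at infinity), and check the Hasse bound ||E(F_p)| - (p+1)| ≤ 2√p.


Affine points = {(0, 3), (0, 14), (1, 3), (1, 14), (2, 7), (2, 10), (3, 4), (3, 13), (4, 1), (4, 16), (6, 7), (6, 10), (9, 7), (9, 10), (10, 8), (10, 9), (12, 5), (12, 12), (13, 0), (14, 6), (14, 11), (16, 3), (16, 14)}; affine count = 23; |E(F_17)| = 24.

Discriminant check: Δ ∝ 4a³ + 27b² = 4·16³ + 27·9² = 4·4096 + 27·81 ≡ 7 (mod 17). Nonzero ⇒ E is nonsingular.
For each x ∈ F_17, compute rhs = x³ + 16·x + 9 mod 17, then count y ∈ F_17 with y² ≡ rhs.
  x = 0: rhs = 9, matching y values: 3, 14 (2 points).
  x = 1: rhs = 9, matching y values: 3, 14 (2 points).
  x = 2: rhs = 15, matching y values: 7, 10 (2 points).
  x = 3: rhs = 16, matching y values: 4, 13 (2 points).
  x = 4: rhs = 1, matching y values: 1, 16 (2 points).
  x = 5: rhs = 10, matching y values: none (0 points).
  x = 6: rhs = 15, matching y values: 7, 10 (2 points).
  x = 7: rhs = 5, matching y values: none (0 points).
  x = 8: rhs = 3, matching y values: none (0 points).
  x = 9: rhs = 15, matching y values: 7, 10 (2 points).
  x = 10: rhs = 13, matching y values: 8, 9 (2 points).
  x = 11: rhs = 3, matching y values: none (0 points).
  x = 12: rhs = 8, matching y values: 5, 12 (2 points).
  x = 13: rhs = 0, matching y values: 0 (1 points).
  x = 14: rhs = 2, matching y values: 6, 11 (2 points).
  x = 15: rhs = 3, matching y values: none (0 points).
  x = 16: rhs = 9, matching y values: 3, 14 (2 points).
Total affine count: 23.
Full point count |E(F_17)| = 23 + 1 = 24.
Hasse bound: |24 − (17+1)| = |6| = 6 ≤ 2√17 ≈ 8.2462 ✓.
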